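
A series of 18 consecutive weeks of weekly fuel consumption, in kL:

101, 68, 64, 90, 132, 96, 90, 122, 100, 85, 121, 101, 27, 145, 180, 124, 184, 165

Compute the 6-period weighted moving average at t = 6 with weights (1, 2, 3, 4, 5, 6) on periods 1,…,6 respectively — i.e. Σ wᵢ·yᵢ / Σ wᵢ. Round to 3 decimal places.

96.429

Weighted sum: 1·101 + 2·68 + 3·64 + 4·90 + 5·132 + 6·96 = 101 + 136 + 192 + 360 + 660 + 576 = 2025
Weight total: 1 + 2 + 3 + 4 + 5 + 6 = 21
WMA = 2025 / 21 = 96.429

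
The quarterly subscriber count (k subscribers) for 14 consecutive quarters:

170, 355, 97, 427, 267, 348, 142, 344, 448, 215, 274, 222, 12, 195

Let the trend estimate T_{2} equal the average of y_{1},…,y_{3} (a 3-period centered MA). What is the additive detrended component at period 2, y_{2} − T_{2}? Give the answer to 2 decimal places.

147.67

Trend T_2 = (170 + 355 + 97) / 3 = 622/3 = 207.3333
Detrended value: 355 − 207.3333 = 147.67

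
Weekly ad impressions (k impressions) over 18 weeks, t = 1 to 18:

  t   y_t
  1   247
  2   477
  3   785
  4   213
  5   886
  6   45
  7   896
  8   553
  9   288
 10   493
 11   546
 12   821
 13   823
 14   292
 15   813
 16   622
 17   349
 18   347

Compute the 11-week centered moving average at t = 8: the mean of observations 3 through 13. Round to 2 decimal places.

577.18

Sum of periods 3–13: 785 + 213 + 886 + 45 + 896 + 553 + 288 + 493 + 546 + 821 + 823 = 6349
Divide by 11: 6349 / 11 = 577.18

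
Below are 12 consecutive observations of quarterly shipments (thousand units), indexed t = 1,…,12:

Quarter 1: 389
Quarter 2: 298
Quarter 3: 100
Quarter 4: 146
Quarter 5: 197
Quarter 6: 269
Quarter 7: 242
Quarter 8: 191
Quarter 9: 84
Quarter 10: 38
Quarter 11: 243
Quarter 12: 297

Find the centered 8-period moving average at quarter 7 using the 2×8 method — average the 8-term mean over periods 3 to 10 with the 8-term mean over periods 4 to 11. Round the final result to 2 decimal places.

167.31

Sum over 3–10: 100 + 146 + 197 + 269 + 242 + 191 + 84 + 38 = 1267
Sum over 4–11: 146 + 197 + 269 + 242 + 191 + 84 + 38 + 243 = 1410
CMA at t=7 = (1267 + 1410) / (2·8) = 2677 / 16 = 167.31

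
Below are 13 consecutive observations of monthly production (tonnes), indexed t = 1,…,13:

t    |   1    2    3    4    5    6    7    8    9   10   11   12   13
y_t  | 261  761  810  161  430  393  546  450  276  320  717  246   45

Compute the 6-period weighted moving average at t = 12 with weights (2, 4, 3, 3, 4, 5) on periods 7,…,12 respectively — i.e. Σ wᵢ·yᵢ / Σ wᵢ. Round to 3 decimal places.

Weighted sum: 2·546 + 4·450 + 3·276 + 3·320 + 4·717 + 5·246 = 1092 + 1800 + 828 + 960 + 2868 + 1230 = 8778
Weight total: 2 + 4 + 3 + 3 + 4 + 5 = 21
WMA = 8778 / 21 = 418.000

418.000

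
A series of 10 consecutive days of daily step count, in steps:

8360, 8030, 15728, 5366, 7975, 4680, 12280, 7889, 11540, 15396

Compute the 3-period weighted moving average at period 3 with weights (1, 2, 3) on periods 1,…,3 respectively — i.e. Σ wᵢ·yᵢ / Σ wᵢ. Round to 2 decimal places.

11934.00

Weighted sum: 1·8360 + 2·8030 + 3·15728 = 8360 + 16060 + 47184 = 71604
Weight total: 1 + 2 + 3 = 6
WMA = 71604 / 6 = 11934.00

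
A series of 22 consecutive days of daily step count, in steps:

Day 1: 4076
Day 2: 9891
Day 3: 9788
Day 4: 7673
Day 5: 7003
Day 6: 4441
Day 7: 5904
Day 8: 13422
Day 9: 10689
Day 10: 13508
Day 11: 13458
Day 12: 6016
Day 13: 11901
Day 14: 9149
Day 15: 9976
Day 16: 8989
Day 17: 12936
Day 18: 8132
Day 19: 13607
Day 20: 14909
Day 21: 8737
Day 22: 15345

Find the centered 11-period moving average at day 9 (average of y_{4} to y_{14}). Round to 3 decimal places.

Sum of periods 4–14: 7673 + 7003 + 4441 + 5904 + 13422 + 10689 + 13508 + 13458 + 6016 + 11901 + 9149 = 103164
Divide by 11: 103164 / 11 = 9378.545

9378.545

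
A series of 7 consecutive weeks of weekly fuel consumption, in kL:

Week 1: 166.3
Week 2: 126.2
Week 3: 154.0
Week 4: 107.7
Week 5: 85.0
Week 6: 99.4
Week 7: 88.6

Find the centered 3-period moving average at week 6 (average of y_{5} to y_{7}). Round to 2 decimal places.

Sum of periods 5–7: 85.0 + 99.4 + 88.6 = 273.0
Divide by 3: 273.0 / 3 = 91.00

91.00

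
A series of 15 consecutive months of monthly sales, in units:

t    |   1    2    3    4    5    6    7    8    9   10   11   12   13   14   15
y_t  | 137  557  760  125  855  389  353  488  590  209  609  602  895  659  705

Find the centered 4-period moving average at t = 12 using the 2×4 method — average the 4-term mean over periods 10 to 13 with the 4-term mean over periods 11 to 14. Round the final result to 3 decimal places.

Sum over 10–13: 209 + 609 + 602 + 895 = 2315
Sum over 11–14: 609 + 602 + 895 + 659 = 2765
CMA at t=12 = (2315 + 2765) / (2·4) = 5080 / 8 = 635.000

635.000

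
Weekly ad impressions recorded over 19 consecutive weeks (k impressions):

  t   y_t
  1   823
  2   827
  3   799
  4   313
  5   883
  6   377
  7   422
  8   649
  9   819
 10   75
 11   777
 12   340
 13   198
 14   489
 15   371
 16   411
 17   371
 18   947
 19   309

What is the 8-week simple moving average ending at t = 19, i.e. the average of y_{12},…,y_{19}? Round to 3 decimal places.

429.500

Sum of periods 12–19: 340 + 198 + 489 + 371 + 411 + 371 + 947 + 309 = 3436
Divide by 8: 3436 / 8 = 429.500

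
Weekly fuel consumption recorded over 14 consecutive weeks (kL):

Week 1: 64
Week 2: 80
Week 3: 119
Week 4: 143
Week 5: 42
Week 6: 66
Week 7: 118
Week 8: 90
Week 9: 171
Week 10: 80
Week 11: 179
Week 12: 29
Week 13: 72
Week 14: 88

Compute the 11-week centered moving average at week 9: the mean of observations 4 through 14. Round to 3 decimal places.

98.000

Sum of periods 4–14: 143 + 42 + 66 + 118 + 90 + 171 + 80 + 179 + 29 + 72 + 88 = 1078
Divide by 11: 1078 / 11 = 98.000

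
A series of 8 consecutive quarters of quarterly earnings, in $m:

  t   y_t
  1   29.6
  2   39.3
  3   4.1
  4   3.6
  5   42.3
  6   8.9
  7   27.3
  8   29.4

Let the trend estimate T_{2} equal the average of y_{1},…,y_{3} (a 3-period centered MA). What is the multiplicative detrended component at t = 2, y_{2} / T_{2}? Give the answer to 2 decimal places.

Trend T_2 = (29.6 + 39.3 + 4.1) / 3 = 73.0/3 = 24.3333
Ratio to trend: 39.3 / 24.3333 = 1.62

1.62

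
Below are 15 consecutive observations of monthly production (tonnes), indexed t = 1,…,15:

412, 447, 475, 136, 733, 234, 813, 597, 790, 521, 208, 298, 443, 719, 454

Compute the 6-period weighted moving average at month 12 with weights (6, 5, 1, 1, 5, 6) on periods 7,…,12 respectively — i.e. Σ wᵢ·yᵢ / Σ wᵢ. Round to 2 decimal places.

500.08

Weighted sum: 6·813 + 5·597 + 1·790 + 1·521 + 5·208 + 6·298 = 4878 + 2985 + 790 + 521 + 1040 + 1788 = 12002
Weight total: 6 + 5 + 1 + 1 + 5 + 6 = 24
WMA = 12002 / 24 = 500.08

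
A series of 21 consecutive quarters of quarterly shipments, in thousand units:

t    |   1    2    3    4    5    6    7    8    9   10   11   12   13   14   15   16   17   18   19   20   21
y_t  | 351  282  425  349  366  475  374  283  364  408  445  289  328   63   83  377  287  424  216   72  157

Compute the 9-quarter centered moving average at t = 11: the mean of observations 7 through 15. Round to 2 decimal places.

Sum of periods 7–15: 374 + 283 + 364 + 408 + 445 + 289 + 328 + 63 + 83 = 2637
Divide by 9: 2637 / 9 = 293.00

293.00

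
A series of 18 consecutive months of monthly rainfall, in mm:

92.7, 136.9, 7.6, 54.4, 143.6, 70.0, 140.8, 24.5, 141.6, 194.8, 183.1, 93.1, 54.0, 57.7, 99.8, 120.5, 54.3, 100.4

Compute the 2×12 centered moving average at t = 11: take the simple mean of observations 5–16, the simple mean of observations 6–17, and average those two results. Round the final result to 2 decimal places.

Sum over 5–16: 143.6 + 70.0 + 140.8 + 24.5 + 141.6 + 194.8 + 183.1 + 93.1 + 54.0 + 57.7 + 99.8 + 120.5 = 1323.5
Sum over 6–17: 70.0 + 140.8 + 24.5 + 141.6 + 194.8 + 183.1 + 93.1 + 54.0 + 57.7 + 99.8 + 120.5 + 54.3 = 1234.2
CMA at t=11 = (1323.5 + 1234.2) / (2·12) = 2557.7 / 24 = 106.57

106.57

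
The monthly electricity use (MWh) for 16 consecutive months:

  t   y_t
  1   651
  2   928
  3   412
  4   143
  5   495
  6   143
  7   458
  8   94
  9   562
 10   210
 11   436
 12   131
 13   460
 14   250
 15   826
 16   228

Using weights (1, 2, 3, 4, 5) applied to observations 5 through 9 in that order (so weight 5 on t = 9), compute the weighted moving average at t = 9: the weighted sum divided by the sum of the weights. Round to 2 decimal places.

Weighted sum: 1·495 + 2·143 + 3·458 + 4·94 + 5·562 = 495 + 286 + 1374 + 376 + 2810 = 5341
Weight total: 1 + 2 + 3 + 4 + 5 = 15
WMA = 5341 / 15 = 356.07

356.07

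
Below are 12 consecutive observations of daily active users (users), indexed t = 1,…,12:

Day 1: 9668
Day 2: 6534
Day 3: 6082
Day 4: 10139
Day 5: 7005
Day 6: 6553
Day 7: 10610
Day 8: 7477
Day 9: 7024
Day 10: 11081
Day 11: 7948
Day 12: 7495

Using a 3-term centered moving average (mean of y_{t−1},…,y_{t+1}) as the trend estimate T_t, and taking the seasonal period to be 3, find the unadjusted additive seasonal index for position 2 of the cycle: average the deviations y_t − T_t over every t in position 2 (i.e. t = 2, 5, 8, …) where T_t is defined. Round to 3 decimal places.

-893.667

Season position 2 occurs at t = 2, 5, 8, 11 (where T_t is defined).
t=2: T_2 = 7428.00000; y_2 − T_2 = 6534 − 7428.00000 = -894.00000
t=5: T_5 = 7899.00000; y_5 − T_5 = 7005 − 7899.00000 = -894.00000
t=8: T_8 = 8370.33333; y_8 − T_8 = 7477 − 8370.33333 = -893.33333
t=11: T_11 = 8841.33333; y_11 − T_11 = 7948 − 8841.33333 = -893.33333
Mean deviation: (-894.00000 + -894.00000 + -893.33333 + -893.33333) / 4 = -893.667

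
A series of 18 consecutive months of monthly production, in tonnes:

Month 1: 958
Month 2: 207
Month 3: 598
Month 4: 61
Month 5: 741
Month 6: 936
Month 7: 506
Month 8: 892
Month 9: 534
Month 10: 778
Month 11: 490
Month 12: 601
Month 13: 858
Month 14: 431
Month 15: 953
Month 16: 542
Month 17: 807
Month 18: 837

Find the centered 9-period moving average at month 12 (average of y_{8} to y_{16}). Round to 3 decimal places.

Sum of periods 8–16: 892 + 534 + 778 + 490 + 601 + 858 + 431 + 953 + 542 = 6079
Divide by 9: 6079 / 9 = 675.444

675.444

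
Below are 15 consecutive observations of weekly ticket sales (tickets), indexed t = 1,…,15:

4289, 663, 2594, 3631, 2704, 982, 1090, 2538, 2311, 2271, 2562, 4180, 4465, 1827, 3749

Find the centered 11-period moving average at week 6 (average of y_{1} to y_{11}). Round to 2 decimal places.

2330.45

Sum of periods 1–11: 4289 + 663 + 2594 + 3631 + 2704 + 982 + 1090 + 2538 + 2311 + 2271 + 2562 = 25635
Divide by 11: 25635 / 11 = 2330.45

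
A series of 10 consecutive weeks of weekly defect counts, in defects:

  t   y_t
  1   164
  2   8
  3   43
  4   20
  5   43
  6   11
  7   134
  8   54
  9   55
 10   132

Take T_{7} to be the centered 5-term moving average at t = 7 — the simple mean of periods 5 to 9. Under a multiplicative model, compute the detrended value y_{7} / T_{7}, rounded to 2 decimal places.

Trend T_7 = (43 + 11 + 134 + 54 + 55) / 5 = 297/5 = 59.4000
Ratio to trend: 134 / 59.4000 = 2.26

2.26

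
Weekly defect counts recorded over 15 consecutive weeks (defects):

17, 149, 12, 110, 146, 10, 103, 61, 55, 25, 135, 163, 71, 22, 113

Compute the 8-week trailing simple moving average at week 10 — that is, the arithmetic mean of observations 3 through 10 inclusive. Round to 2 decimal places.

Sum of periods 3–10: 12 + 110 + 146 + 10 + 103 + 61 + 55 + 25 = 522
Divide by 8: 522 / 8 = 65.25

65.25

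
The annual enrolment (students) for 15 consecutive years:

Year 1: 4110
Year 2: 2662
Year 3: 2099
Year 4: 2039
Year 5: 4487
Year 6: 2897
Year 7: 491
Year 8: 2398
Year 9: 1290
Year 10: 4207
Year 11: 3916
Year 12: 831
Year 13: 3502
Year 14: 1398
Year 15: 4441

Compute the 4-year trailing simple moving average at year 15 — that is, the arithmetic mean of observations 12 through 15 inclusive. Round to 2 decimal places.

Sum of periods 12–15: 831 + 3502 + 1398 + 4441 = 10172
Divide by 4: 10172 / 4 = 2543.00

2543.00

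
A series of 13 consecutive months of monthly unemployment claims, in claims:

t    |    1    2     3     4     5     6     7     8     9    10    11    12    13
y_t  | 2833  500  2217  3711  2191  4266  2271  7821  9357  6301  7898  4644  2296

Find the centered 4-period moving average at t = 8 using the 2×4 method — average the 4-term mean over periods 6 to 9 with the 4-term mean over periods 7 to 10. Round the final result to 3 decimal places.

6183.125

Sum over 6–9: 4266 + 2271 + 7821 + 9357 = 23715
Sum over 7–10: 2271 + 7821 + 9357 + 6301 = 25750
CMA at t=8 = (23715 + 25750) / (2·4) = 49465 / 8 = 6183.125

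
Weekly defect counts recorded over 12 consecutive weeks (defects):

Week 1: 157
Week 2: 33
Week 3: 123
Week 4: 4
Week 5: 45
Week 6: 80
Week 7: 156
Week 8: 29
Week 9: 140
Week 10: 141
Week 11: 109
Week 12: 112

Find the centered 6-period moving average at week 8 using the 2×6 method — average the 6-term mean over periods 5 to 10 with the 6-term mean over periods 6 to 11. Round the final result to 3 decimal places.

103.833

Sum over 5–10: 45 + 80 + 156 + 29 + 140 + 141 = 591
Sum over 6–11: 80 + 156 + 29 + 140 + 141 + 109 = 655
CMA at t=8 = (591 + 655) / (2·6) = 1246 / 12 = 103.833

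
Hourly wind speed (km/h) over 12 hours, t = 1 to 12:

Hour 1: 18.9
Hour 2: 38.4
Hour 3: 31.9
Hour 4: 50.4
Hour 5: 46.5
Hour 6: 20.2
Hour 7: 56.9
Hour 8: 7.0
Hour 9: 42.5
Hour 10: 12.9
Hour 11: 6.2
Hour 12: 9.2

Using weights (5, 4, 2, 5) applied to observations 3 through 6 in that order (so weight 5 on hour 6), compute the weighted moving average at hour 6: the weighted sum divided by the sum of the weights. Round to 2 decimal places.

Weighted sum: 5·31.9 + 4·50.4 + 2·46.5 + 5·20.2 = 159.5 + 201.6 + 93.0 + 101.0 = 555.1
Weight total: 5 + 4 + 2 + 5 = 16
WMA = 555.1 / 16 = 34.69

34.69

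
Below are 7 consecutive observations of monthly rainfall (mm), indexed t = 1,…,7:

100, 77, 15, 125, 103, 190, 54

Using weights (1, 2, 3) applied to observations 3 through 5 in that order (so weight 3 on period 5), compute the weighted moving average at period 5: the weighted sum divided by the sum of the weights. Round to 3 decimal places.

Weighted sum: 1·15 + 2·125 + 3·103 = 15 + 250 + 309 = 574
Weight total: 1 + 2 + 3 = 6
WMA = 574 / 6 = 95.667

95.667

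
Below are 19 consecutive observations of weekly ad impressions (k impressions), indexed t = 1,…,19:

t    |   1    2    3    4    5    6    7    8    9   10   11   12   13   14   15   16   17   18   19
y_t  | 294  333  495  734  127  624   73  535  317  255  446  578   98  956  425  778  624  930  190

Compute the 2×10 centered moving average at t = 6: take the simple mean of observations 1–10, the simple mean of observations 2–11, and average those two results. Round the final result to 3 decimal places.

386.300

Sum over 1–10: 294 + 333 + 495 + 734 + 127 + 624 + 73 + 535 + 317 + 255 = 3787
Sum over 2–11: 333 + 495 + 734 + 127 + 624 + 73 + 535 + 317 + 255 + 446 = 3939
CMA at t=6 = (3787 + 3939) / (2·10) = 7726 / 20 = 386.300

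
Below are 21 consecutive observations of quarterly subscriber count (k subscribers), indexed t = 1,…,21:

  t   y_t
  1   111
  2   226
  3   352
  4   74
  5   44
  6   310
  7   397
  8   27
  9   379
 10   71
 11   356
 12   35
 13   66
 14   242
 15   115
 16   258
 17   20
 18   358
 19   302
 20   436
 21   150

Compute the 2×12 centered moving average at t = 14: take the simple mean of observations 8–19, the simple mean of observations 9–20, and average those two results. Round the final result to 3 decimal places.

Sum over 8–19: 27 + 379 + 71 + 356 + 35 + 66 + 242 + 115 + 258 + 20 + 358 + 302 = 2229
Sum over 9–20: 379 + 71 + 356 + 35 + 66 + 242 + 115 + 258 + 20 + 358 + 302 + 436 = 2638
CMA at t=14 = (2229 + 2638) / (2·12) = 4867 / 24 = 202.792

202.792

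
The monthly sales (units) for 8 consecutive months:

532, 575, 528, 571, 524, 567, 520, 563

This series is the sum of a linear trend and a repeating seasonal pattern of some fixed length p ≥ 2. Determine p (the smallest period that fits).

2

First differences y_{t+1} − y_t: 43, -47, 43, -47, 43, -47, …
The difference pattern repeats every 2 terms and not for any smaller step, so p = 2.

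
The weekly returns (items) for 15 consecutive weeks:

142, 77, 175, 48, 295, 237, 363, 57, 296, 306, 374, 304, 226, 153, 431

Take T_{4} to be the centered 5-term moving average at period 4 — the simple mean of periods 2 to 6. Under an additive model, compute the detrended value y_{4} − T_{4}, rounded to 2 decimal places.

Trend T_4 = (77 + 175 + 48 + 295 + 237) / 5 = 832/5 = 166.4000
Detrended value: 48 − 166.4000 = -118.40

-118.40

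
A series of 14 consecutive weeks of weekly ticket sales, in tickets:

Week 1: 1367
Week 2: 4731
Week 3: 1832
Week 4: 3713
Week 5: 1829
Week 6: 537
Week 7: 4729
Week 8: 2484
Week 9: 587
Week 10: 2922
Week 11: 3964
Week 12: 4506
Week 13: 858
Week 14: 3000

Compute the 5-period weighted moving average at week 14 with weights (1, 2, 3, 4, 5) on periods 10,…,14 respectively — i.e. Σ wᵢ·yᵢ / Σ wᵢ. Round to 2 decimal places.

Weighted sum: 1·2922 + 2·3964 + 3·4506 + 4·858 + 5·3000 = 2922 + 7928 + 13518 + 3432 + 15000 = 42800
Weight total: 1 + 2 + 3 + 4 + 5 = 15
WMA = 42800 / 15 = 2853.33

2853.33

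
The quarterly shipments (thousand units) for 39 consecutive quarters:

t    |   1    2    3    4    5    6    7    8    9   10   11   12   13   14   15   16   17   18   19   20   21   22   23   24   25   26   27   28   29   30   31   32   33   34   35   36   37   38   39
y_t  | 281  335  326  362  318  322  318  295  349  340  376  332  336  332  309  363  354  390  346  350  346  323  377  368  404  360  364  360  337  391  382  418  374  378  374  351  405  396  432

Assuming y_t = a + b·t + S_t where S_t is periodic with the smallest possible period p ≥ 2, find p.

7

First differences y_{t+1} − y_t: 54, -9, 36, -44, 4, -4, -23, 54, -9, 36, -44, 4, -4, -23, 54, -9, …
The difference pattern repeats every 7 terms and not for any smaller step, so p = 7.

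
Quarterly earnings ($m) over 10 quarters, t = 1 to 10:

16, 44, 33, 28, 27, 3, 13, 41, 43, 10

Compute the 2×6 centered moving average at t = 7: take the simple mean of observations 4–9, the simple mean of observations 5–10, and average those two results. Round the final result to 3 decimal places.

Sum over 4–9: 28 + 27 + 3 + 13 + 41 + 43 = 155
Sum over 5–10: 27 + 3 + 13 + 41 + 43 + 10 = 137
CMA at t=7 = (155 + 137) / (2·6) = 292 / 12 = 24.333

24.333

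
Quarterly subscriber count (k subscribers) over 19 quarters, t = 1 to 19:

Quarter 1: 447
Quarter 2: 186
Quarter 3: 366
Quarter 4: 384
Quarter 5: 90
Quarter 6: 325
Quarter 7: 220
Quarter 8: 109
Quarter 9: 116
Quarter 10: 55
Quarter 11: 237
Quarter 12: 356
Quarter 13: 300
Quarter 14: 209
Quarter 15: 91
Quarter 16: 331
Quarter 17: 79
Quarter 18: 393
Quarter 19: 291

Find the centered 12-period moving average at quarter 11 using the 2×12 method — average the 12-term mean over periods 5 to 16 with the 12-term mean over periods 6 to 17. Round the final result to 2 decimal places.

202.79

Sum over 5–16: 90 + 325 + 220 + 109 + 116 + 55 + 237 + 356 + 300 + 209 + 91 + 331 = 2439
Sum over 6–17: 325 + 220 + 109 + 116 + 55 + 237 + 356 + 300 + 209 + 91 + 331 + 79 = 2428
CMA at t=11 = (2439 + 2428) / (2·12) = 4867 / 24 = 202.79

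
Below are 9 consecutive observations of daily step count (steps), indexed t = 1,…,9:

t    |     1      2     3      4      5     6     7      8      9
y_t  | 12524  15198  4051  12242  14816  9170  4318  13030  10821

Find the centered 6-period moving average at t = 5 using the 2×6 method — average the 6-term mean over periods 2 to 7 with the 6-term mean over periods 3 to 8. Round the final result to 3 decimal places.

9785.167

Sum over 2–7: 15198 + 4051 + 12242 + 14816 + 9170 + 4318 = 59795
Sum over 3–8: 4051 + 12242 + 14816 + 9170 + 4318 + 13030 = 57627
CMA at t=5 = (59795 + 57627) / (2·6) = 117422 / 12 = 9785.167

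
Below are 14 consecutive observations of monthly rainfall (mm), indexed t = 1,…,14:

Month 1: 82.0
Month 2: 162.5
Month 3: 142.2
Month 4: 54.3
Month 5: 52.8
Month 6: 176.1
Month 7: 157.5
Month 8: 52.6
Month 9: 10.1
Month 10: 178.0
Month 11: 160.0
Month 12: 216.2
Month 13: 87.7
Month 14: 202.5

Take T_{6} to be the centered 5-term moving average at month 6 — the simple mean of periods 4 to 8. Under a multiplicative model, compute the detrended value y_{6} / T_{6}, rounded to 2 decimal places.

Trend T_6 = (54.3 + 52.8 + 176.1 + 157.5 + 52.6) / 5 = 493.3/5 = 98.6600
Ratio to trend: 176.1 / 98.6600 = 1.78

1.78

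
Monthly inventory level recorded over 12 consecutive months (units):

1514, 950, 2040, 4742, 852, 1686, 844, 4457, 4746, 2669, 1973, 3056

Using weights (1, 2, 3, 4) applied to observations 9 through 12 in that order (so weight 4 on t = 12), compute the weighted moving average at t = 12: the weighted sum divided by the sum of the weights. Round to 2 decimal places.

2822.70

Weighted sum: 1·4746 + 2·2669 + 3·1973 + 4·3056 = 4746 + 5338 + 5919 + 12224 = 28227
Weight total: 1 + 2 + 3 + 4 = 10
WMA = 28227 / 10 = 2822.70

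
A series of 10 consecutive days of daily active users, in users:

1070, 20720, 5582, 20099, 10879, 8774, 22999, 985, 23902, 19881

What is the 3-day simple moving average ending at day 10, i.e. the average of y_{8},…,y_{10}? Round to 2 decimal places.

Sum of periods 8–10: 985 + 23902 + 19881 = 44768
Divide by 3: 44768 / 3 = 14922.67

14922.67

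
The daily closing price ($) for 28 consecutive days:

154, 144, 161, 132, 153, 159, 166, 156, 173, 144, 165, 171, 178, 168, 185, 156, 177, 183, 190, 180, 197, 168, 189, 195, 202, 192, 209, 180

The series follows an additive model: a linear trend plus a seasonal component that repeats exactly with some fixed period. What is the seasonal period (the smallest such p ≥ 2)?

First differences y_{t+1} − y_t: -10, 17, -29, 21, 6, 7, -10, 17, -29, 21, 6, 7, -10, 17, …
The difference pattern repeats every 6 terms and not for any smaller step, so p = 6.

6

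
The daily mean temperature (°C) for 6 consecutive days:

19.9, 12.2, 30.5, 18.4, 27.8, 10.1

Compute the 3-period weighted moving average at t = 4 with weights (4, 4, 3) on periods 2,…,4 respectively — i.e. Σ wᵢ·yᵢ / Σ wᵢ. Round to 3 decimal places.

20.545

Weighted sum: 4·12.2 + 4·30.5 + 3·18.4 = 48.8 + 122.0 + 55.2 = 226.0
Weight total: 4 + 4 + 3 = 11
WMA = 226.0 / 11 = 20.545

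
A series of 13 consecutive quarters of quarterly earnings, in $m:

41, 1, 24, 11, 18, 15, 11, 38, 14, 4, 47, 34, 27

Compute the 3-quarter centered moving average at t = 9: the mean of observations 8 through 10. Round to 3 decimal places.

18.667

Sum of periods 8–10: 38 + 14 + 4 = 56
Divide by 3: 56 / 3 = 18.667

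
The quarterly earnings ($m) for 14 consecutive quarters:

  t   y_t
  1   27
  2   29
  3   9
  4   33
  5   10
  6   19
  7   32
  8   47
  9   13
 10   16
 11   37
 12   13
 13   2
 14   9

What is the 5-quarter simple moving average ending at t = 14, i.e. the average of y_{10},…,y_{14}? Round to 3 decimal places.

Sum of periods 10–14: 16 + 37 + 13 + 2 + 9 = 77
Divide by 5: 77 / 5 = 15.400

15.400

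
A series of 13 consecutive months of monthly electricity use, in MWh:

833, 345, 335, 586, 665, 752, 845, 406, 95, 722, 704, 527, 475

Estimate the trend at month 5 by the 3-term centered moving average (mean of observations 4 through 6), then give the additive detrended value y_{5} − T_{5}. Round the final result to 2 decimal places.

Trend T_5 = (586 + 665 + 752) / 3 = 2003/3 = 667.6667
Detrended value: 665 − 667.6667 = -2.67

-2.67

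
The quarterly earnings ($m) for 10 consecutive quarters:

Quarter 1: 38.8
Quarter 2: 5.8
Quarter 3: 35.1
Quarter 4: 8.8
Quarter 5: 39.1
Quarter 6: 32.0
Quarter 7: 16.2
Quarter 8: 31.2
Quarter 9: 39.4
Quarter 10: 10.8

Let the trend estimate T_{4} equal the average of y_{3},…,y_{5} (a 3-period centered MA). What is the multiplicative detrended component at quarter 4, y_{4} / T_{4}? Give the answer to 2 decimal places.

0.32

Trend T_4 = (35.1 + 8.8 + 39.1) / 3 = 83.0/3 = 27.6667
Ratio to trend: 8.8 / 27.6667 = 0.32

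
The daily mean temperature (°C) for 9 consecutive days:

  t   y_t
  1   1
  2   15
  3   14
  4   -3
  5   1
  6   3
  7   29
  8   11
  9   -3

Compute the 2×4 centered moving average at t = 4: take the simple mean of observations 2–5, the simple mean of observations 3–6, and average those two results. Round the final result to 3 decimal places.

5.250

Sum over 2–5: 15 + 14 + (-3) + 1 = 27
Sum over 3–6: 14 + (-3) + 1 + 3 = 15
CMA at t=4 = (27 + 15) / (2·4) = 42 / 8 = 5.250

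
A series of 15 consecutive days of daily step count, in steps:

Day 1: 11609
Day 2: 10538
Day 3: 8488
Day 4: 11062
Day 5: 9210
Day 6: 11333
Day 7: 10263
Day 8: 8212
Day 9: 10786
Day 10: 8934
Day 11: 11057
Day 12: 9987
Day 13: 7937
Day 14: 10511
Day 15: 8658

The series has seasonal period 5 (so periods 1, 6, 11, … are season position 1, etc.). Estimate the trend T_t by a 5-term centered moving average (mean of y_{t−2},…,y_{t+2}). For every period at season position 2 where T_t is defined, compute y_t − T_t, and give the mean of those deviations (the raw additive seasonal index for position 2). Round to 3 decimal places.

302.000

Season position 2 occurs at t = 7, 12 (where T_t is defined).
t=7: T_7 = 9960.80000; y_7 − T_7 = 10263 − 9960.80000 = 302.20000
t=12: T_12 = 9685.20000; y_12 − T_12 = 9987 − 9685.20000 = 301.80000
Mean deviation: (302.20000 + 301.80000) / 2 = 302.000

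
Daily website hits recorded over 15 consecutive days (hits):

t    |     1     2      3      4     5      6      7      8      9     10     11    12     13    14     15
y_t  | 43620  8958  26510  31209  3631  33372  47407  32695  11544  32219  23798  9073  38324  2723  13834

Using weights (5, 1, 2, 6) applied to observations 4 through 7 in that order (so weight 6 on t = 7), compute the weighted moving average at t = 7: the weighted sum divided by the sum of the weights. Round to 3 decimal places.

36490.143

Weighted sum: 5·31209 + 1·3631 + 2·33372 + 6·47407 = 156045 + 3631 + 66744 + 284442 = 510862
Weight total: 5 + 1 + 2 + 6 = 14
WMA = 510862 / 14 = 36490.143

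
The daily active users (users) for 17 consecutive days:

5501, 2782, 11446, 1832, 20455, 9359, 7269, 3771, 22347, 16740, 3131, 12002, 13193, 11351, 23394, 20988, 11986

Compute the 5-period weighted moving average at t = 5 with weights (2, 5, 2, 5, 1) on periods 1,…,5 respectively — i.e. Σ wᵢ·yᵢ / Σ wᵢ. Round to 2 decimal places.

5161.27

Weighted sum: 2·5501 + 5·2782 + 2·11446 + 5·1832 + 1·20455 = 11002 + 13910 + 22892 + 9160 + 20455 = 77419
Weight total: 2 + 5 + 2 + 5 + 1 = 15
WMA = 77419 / 15 = 5161.27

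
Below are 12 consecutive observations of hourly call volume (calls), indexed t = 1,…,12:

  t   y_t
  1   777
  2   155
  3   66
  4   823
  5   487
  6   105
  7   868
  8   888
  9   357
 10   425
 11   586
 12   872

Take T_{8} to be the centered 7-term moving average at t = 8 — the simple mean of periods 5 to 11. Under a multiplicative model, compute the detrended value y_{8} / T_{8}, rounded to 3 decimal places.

Trend T_8 = (487 + 105 + 868 + 888 + 357 + 425 + 586) / 7 = 3716/7 = 530.85714
Ratio to trend: 888 / 530.85714 = 1.673

1.673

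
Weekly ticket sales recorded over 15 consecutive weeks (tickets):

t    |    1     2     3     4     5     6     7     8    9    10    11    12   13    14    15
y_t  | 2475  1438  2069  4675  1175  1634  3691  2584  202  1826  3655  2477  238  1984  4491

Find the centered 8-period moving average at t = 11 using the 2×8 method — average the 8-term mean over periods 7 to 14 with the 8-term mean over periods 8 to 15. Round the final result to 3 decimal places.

2132.125

Sum over 7–14: 3691 + 2584 + 202 + 1826 + 3655 + 2477 + 238 + 1984 = 16657
Sum over 8–15: 2584 + 202 + 1826 + 3655 + 2477 + 238 + 1984 + 4491 = 17457
CMA at t=11 = (16657 + 17457) / (2·8) = 34114 / 16 = 2132.125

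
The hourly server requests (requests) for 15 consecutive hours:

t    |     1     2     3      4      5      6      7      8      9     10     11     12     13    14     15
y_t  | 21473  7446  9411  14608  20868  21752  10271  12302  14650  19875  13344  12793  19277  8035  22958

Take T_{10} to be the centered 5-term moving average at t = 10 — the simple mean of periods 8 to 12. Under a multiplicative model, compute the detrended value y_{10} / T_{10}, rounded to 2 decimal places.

Trend T_10 = (12302 + 14650 + 19875 + 13344 + 12793) / 5 = 72964/5 = 14592.8000
Ratio to trend: 19875 / 14592.8000 = 1.36

1.36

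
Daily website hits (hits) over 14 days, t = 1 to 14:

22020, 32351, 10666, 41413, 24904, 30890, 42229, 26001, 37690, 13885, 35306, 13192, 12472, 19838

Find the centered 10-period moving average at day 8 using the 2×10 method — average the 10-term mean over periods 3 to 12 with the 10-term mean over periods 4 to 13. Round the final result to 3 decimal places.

27707.900

Sum over 3–12: 10666 + 41413 + 24904 + 30890 + 42229 + 26001 + 37690 + 13885 + 35306 + 13192 = 276176
Sum over 4–13: 41413 + 24904 + 30890 + 42229 + 26001 + 37690 + 13885 + 35306 + 13192 + 12472 = 277982
CMA at t=8 = (276176 + 277982) / (2·10) = 554158 / 20 = 27707.900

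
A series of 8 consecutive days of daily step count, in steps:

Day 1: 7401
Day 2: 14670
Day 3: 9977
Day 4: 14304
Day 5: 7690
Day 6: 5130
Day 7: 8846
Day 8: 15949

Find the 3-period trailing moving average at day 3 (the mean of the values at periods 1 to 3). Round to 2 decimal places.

Sum of periods 1–3: 7401 + 14670 + 9977 = 32048
Divide by 3: 32048 / 3 = 10682.67

10682.67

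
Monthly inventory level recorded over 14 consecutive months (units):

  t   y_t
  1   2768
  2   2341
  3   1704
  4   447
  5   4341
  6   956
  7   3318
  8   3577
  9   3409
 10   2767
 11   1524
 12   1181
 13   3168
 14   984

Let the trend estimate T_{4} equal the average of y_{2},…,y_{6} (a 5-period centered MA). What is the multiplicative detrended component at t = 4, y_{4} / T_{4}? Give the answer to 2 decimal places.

Trend T_4 = (2341 + 1704 + 447 + 4341 + 956) / 5 = 9789/5 = 1957.8000
Ratio to trend: 447 / 1957.8000 = 0.23

0.23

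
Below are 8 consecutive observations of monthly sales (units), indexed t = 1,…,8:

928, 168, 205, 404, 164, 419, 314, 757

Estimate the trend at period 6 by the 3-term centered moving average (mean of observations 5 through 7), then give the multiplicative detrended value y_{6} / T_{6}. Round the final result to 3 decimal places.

Trend T_6 = (164 + 419 + 314) / 3 = 897/3 = 299.00000
Ratio to trend: 419 / 299.00000 = 1.401

1.401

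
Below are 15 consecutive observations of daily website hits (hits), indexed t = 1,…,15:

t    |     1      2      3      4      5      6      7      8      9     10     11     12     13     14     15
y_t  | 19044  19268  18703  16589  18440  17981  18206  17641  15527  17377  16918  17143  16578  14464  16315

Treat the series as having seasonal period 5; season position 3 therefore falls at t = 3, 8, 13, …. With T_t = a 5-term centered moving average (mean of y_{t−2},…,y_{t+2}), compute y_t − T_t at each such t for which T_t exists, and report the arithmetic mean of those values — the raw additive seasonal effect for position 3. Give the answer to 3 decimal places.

Season position 3 occurs at t = 3, 8, 13 (where T_t is defined).
t=3: T_3 = 18408.80000; y_3 − T_3 = 18703 − 18408.80000 = 294.20000
t=8: T_8 = 17346.40000; y_8 − T_8 = 17641 − 17346.40000 = 294.60000
t=13: T_13 = 16283.60000; y_13 − T_13 = 16578 − 16283.60000 = 294.40000
Mean deviation: (294.20000 + 294.60000 + 294.40000) / 3 = 294.400

294.400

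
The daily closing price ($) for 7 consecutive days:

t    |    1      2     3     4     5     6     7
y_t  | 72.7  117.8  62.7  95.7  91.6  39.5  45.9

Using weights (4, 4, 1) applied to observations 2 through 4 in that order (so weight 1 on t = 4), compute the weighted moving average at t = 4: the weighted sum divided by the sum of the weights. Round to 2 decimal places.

Weighted sum: 4·117.8 + 4·62.7 + 1·95.7 = 471.2 + 250.8 + 95.7 = 817.7
Weight total: 4 + 4 + 1 = 9
WMA = 817.7 / 9 = 90.86

90.86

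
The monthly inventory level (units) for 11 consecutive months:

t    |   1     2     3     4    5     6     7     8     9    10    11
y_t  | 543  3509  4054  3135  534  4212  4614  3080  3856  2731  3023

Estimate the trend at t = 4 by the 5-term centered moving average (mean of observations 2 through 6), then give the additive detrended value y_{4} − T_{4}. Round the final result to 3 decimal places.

46.200

Trend T_4 = (3509 + 4054 + 3135 + 534 + 4212) / 5 = 15444/5 = 3088.80000
Detrended value: 3135 − 3088.80000 = 46.200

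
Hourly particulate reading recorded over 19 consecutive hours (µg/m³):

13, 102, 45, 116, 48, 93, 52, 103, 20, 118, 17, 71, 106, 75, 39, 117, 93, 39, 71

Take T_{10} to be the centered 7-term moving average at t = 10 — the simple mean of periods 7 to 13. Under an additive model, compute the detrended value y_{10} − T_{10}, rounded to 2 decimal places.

48.43

Trend T_10 = (52 + 103 + 20 + 118 + 17 + 71 + 106) / 7 = 487/7 = 69.5714
Detrended value: 118 − 69.5714 = 48.43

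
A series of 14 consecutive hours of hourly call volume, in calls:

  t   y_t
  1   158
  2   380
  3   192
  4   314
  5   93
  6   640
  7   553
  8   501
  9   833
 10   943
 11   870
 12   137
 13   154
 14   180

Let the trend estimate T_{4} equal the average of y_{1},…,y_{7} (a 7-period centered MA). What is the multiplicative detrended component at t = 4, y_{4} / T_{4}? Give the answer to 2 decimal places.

0.94

Trend T_4 = (158 + 380 + 192 + 314 + 93 + 640 + 553) / 7 = 2330/7 = 332.8571
Ratio to trend: 314 / 332.8571 = 0.94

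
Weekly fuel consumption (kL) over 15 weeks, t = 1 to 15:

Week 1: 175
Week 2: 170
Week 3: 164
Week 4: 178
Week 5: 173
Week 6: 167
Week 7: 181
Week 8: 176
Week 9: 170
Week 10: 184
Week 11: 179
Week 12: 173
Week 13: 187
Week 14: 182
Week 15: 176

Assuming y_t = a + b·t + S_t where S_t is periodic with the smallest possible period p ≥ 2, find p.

First differences y_{t+1} − y_t: -5, -6, 14, -5, -6, 14, -5, -6, …
The difference pattern repeats every 3 terms and not for any smaller step, so p = 3.

3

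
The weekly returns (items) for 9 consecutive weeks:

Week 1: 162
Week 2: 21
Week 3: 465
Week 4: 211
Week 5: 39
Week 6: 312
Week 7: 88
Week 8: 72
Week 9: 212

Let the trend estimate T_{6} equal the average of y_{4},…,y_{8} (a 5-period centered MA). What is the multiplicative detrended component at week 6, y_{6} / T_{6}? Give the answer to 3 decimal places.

Trend T_6 = (211 + 39 + 312 + 88 + 72) / 5 = 722/5 = 144.40000
Ratio to trend: 312 / 144.40000 = 2.161

2.161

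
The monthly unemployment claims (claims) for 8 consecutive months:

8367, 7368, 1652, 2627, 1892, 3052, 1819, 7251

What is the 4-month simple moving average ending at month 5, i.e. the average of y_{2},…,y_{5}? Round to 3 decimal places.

Sum of periods 2–5: 7368 + 1652 + 2627 + 1892 = 13539
Divide by 4: 13539 / 4 = 3384.750

3384.750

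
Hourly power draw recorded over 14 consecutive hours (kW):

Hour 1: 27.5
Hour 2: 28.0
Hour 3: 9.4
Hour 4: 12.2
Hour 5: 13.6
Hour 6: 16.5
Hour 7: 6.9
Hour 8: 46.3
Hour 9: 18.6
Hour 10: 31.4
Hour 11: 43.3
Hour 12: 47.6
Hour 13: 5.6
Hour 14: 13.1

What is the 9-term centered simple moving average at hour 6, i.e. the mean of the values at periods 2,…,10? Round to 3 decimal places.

Sum of periods 2–10: 28.0 + 9.4 + 12.2 + 13.6 + 16.5 + 6.9 + 46.3 + 18.6 + 31.4 = 182.9
Divide by 9: 182.9 / 9 = 20.322

20.322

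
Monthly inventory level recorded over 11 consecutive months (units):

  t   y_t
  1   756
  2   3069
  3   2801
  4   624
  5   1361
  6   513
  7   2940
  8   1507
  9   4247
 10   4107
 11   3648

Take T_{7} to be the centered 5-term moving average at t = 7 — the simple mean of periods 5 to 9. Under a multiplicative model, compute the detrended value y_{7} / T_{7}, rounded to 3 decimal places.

Trend T_7 = (1361 + 513 + 2940 + 1507 + 4247) / 5 = 10568/5 = 2113.60000
Ratio to trend: 2940 / 2113.60000 = 1.391

1.391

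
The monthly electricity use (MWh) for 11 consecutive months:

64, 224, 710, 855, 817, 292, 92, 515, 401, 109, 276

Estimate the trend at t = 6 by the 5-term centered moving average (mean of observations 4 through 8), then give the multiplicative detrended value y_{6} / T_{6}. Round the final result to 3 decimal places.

Trend T_6 = (855 + 817 + 292 + 92 + 515) / 5 = 2571/5 = 514.20000
Ratio to trend: 292 / 514.20000 = 0.568

0.568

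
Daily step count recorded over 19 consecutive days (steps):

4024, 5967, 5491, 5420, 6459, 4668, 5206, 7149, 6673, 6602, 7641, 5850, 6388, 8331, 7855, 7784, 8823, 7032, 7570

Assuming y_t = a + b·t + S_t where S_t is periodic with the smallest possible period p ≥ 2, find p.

6

First differences y_{t+1} − y_t: 1943, -476, -71, 1039, -1791, 538, 1943, -476, -71, 1039, -1791, 538, 1943, -476, …
The difference pattern repeats every 6 terms and not for any smaller step, so p = 6.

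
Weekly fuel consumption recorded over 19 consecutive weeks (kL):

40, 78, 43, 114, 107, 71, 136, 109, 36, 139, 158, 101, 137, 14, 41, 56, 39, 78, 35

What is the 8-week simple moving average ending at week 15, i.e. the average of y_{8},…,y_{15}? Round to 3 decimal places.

Sum of periods 8–15: 109 + 36 + 139 + 158 + 101 + 137 + 14 + 41 = 735
Divide by 8: 735 / 8 = 91.875

91.875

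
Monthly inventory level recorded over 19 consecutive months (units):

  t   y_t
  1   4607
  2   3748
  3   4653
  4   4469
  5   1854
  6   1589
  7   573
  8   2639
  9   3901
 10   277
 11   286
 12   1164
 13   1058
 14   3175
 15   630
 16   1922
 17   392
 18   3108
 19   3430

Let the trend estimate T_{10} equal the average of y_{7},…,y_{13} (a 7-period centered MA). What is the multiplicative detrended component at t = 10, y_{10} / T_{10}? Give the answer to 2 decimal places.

Trend T_10 = (573 + 2639 + 3901 + 277 + 286 + 1164 + 1058) / 7 = 9898/7 = 1414.0000
Ratio to trend: 277 / 1414.0000 = 0.20

0.20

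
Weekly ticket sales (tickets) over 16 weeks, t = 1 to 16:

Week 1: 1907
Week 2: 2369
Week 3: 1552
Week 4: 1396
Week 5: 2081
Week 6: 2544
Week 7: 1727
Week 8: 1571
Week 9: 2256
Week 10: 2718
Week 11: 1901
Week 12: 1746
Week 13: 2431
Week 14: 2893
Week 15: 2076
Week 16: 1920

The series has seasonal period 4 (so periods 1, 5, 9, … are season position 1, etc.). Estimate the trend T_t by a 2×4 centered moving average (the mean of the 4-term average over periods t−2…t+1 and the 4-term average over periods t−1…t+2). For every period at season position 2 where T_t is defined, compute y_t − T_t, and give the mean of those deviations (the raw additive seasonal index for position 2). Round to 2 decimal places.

584.83

Season position 2 occurs at t = 6, 10, 14 (where T_t is defined).
t=6: T_6 = 1958.8750; y_6 − T_6 = 2544 − 1958.8750 = 585.1250
t=10: T_10 = 2133.3750; y_10 − T_10 = 2718 − 2133.3750 = 584.6250
t=14: T_14 = 2308.2500; y_14 − T_14 = 2893 − 2308.2500 = 584.7500
Mean deviation: (585.1250 + 584.6250 + 584.7500) / 3 = 584.83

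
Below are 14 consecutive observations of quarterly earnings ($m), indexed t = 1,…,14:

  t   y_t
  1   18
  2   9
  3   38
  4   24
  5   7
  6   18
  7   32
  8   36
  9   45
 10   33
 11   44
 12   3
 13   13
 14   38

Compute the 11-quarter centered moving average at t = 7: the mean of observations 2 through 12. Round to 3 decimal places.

Sum of periods 2–12: 9 + 38 + 24 + 7 + 18 + 32 + 36 + 45 + 33 + 44 + 3 = 289
Divide by 11: 289 / 11 = 26.273

26.273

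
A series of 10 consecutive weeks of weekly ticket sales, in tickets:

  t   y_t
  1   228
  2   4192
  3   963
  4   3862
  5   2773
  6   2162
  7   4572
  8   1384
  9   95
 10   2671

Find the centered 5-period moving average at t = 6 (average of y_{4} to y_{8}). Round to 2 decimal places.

Sum of periods 4–8: 3862 + 2773 + 2162 + 4572 + 1384 = 14753
Divide by 5: 14753 / 5 = 2950.60

2950.60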